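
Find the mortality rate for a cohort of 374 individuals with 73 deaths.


Mortality rate = 73 / 374 = 0.195187 ≈ 0.1952

0.1952


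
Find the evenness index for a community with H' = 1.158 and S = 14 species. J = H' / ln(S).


ln(14) = 2.63906
J = H' / ln(S) = 1.158 / 2.63906 = 0.438793 ≈ 0.4388

0.4388


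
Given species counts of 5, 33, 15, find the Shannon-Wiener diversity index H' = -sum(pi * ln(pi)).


Total N = 5 + 33 + 15 = 53
Per-species terms:
  p = 5/53 = 0.094340; ln(p) = -2.360850; p*ln(p) = 0.094340 * (-2.360850) = -0.222723
  p = 33/53 = 0.622642; ln(p) = -0.473784; p*ln(p) = 0.622642 * (-0.473784) = -0.294998
  p = 15/53 = 0.283019; ln(p) = -1.262241; p*ln(p) = 0.283019 * (-1.262241) = -0.357238
sum(p*ln(p)) = (-0.222723) + (-0.294998) + (-0.357238) = -0.874959
H' = -(-0.874959) = 0.874959 ≈ 0.8750

0.8750


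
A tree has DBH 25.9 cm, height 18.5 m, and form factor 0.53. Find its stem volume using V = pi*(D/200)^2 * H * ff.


(D/200)^2 = (25.9/200)^2 = 0.1295^2 = 0.01677025
BA = 3.141593 * 0.01677025 = 0.0526853 m^2
V = 0.0526853 * 18.5 * 0.53 = 0.516579 ≈ 0.517 m^3

0.517 m^3


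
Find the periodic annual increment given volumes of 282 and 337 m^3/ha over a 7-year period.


PAI = (V2 - V1) / period = (337 - 282) / 7 = 55 / 7 = 7.8571 ≈ 7.86 m^3/ha/yr

7.86 m^3/ha/yr


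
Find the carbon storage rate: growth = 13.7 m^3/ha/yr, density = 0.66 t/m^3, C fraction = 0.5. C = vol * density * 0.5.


C = 13.7 * 0.66 * 0.5 = 4.521 ≈ 4.52 t C/ha/yr

4.52 t C/ha/yr


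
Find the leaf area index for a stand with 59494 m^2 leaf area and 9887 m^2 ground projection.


LAI = 59494 / 9887 = 6.0174 ≈ 6.02

6.02


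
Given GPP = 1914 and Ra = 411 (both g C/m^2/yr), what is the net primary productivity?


NPP = GPP - Ra = 1914 - 411 = 1503 g C/m^2/yr

1503 g C/m^2/yr


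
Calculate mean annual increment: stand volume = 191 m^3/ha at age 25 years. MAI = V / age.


MAI = 191 / 25 = 7.64 m^3/ha/yr

7.64 m^3/ha/yr


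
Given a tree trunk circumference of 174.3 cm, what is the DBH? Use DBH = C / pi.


DBH = C / pi = 174.3 / 3.141593 = 55.4814 ≈ 55.48 cm

55.48 cm


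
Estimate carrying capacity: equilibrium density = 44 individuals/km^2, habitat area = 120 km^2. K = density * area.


K = 44 * 120 = 5280 individuals

5280 individuals


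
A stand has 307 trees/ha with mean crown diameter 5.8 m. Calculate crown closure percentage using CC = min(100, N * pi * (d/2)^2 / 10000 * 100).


(d/2)^2 = (5.8/2)^2 = 2.9^2 = 8.41
Crown area = 3.141593 * 8.41 = 26.4208 m^2
N * area / 10000 * 100 = 307 * 26.4208 / 10000 * 100 = 81.1119
CC = min(100, 81.1119) = 81.1119 ≈ 81.1%

81.1%


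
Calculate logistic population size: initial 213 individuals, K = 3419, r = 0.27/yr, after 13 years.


(K - N0)/N0 = (3419 - 213)/213 = 3206/213 = 15.0516
r*t = 0.27 * 13 = 3.51; exp(-3.51) = 0.0298969
15.0516 * 0.0298969 = 0.449996
1 + 0.449996 = 1.45000
N = 3419 / 1.45000 = 2357.93 ≈ 2358

2358


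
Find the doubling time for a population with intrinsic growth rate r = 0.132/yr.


td = ln(2) / 0.132 = 0.693147 / 0.132 = 5.25111 ≈ 5.3 years

5.3 years


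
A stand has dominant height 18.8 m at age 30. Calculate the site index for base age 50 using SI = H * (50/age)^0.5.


50/30 = 1.66667
(1.66667)^0.5 = 1.29100
SI = 18.8 * 1.29100 = 24.2708 ≈ 24.3 m

24.3 m


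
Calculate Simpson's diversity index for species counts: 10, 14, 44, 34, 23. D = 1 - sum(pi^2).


Total N = 10 + 14 + 44 + 34 + 23 = 125
Per-species terms:
  p = 10/125 = 0.080000; p^2 = 0.080000^2 = 0.006400
  p = 14/125 = 0.112000; p^2 = 0.112000^2 = 0.012544
  p = 44/125 = 0.352000; p^2 = 0.352000^2 = 0.123904
  p = 34/125 = 0.272000; p^2 = 0.272000^2 = 0.073984
  p = 23/125 = 0.184000; p^2 = 0.184000^2 = 0.033856
sum(p^2) = 0.006400 + 0.012544 + 0.123904 + 0.073984 + 0.033856 = 0.250688
D = 1 - 0.250688 = 0.749312 ≈ 0.7493

0.7493


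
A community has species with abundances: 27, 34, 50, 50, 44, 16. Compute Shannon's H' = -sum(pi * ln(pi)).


Total N = 27 + 34 + 50 + 50 + 44 + 16 = 221
Per-species terms:
  p = 27/221 = 0.122172; ln(p) = -2.102325; p*ln(p) = 0.122172 * (-2.102325) = -0.256845
  p = 34/221 = 0.153846; ln(p) = -1.871803; p*ln(p) = 0.153846 * (-1.871803) = -0.287969
  p = 50/221 = 0.226244; ln(p) = -1.486141; p*ln(p) = 0.226244 * (-1.486141) = -0.336230
  p = 50/221 = 0.226244; ln(p) = -1.486141; p*ln(p) = 0.226244 * (-1.486141) = -0.336230
  p = 44/221 = 0.199095; ln(p) = -1.613973; p*ln(p) = 0.199095 * (-1.613973) = -0.321334
  p = 16/221 = 0.072398; ln(p) = -2.625577; p*ln(p) = 0.072398 * (-2.625577) = -0.190087
sum(p*ln(p)) = (-0.256845) + (-0.287969) + (-0.336230) + (-0.336230) + (-0.321334) + (-0.190087) = -1.728695
H' = -(-1.728695) = 1.728695 ≈ 1.7287

1.7287


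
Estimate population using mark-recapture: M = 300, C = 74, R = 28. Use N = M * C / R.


N = M * C / R = 300 * 74 / 28 = 22200 / 28 = 792.86 ≈ 793

793 individuals


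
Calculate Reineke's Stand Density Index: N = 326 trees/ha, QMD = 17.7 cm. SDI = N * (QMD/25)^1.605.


QMD/25 = 17.7/25 = 0.708
(0.708)^1.605 = exp(1.605 * ln(0.708)) = exp(1.605 * (-0.345311)) = exp(-0.554224) = 0.574518
SDI = 326 * 0.574518 = 187.293 ≈ 187

187


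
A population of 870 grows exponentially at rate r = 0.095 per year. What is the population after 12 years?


r*t = 0.095 * 12 = 1.14
exp(1.14) = 3.12677
N = 870 * 3.12677 = 2720.29 ≈ 2720

2720


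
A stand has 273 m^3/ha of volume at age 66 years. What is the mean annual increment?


MAI = 273 / 66 = 4.1364 ≈ 4.14 m^3/ha/yr

4.14 m^3/ha/yr


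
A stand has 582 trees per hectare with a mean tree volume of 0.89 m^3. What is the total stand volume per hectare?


V_stand = 582 * 0.89 = 517.98 ≈ 518.0 m^3/ha

518.0 m^3/ha


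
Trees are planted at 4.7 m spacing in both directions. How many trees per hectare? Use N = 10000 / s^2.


N = 10000 / 4.7^2 = 10000 / 22.09 = 452.694 ≈ 453 trees/ha

453 trees/ha


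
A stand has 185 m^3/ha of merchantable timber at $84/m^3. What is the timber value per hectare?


Value = 185 * 84 = $15540/ha

$15540/ha


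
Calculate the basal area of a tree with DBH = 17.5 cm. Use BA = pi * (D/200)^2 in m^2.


D/200 = 17.5/200 = 0.0875 m
(D/200)^2 = 0.0875^2 = 0.00765625
BA = 3.141593 * 0.00765625 = 0.0240528 ≈ 0.0241 m^2

0.0241 m^2


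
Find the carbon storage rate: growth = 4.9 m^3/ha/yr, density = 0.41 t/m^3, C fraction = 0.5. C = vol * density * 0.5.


C = 4.9 * 0.41 * 0.5 = 1.0045 ≈ 1.00 t C/ha/yr

1.00 t C/ha/yr


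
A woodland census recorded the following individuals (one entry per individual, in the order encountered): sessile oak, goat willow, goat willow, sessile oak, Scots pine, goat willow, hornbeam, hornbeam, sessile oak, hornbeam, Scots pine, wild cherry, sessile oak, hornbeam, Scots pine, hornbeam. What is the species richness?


Total individuals logged = 16
Distinct species (count of individuals): sessile oak (4), goat willow (3), Scots pine (3), hornbeam (5), wild cherry (1)
Species richness = number of distinct species = 5

5


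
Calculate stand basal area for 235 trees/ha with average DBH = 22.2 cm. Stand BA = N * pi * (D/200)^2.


(D/200)^2 = (22.2/200)^2 = 0.111^2 = 0.012321
Individual BA = 3.141593 * 0.012321 = 0.0387076 m^2
Stand BA = 235 * 0.0387076 = 9.09629 ≈ 9.10 m^2/ha

9.10 m^2/ha


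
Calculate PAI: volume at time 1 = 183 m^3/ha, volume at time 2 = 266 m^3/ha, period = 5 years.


PAI = (V2 - V1) / period = (266 - 183) / 5 = 83 / 5 = 16.60 m^3/ha/yr

16.60 m^3/ha/yr


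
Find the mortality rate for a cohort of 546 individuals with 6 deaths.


Mortality rate = 6 / 546 = 0.010989 ≈ 0.0110

0.0110


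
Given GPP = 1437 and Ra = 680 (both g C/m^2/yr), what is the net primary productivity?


NPP = GPP - Ra = 1437 - 680 = 757 g C/m^2/yr

757 g C/m^2/yr


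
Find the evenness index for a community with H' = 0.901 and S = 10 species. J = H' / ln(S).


ln(10) = 2.30259
J = H' / ln(S) = 0.901 / 2.30259 = 0.391298 ≈ 0.3913

0.3913


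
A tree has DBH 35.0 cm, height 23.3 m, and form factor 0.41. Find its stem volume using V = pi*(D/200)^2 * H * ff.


(D/200)^2 = (35.0/200)^2 = 0.175^2 = 0.030625
BA = 3.141593 * 0.030625 = 0.0962113 m^2
V = 0.0962113 * 23.3 * 0.41 = 0.919107 ≈ 0.919 m^3

0.919 m^3


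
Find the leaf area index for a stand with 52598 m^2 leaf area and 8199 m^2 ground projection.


LAI = 52598 / 8199 = 6.4152 ≈ 6.42

6.42


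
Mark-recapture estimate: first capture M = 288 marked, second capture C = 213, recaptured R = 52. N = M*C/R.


N = M * C / R = 288 * 213 / 52 = 61344 / 52 = 1179.69 ≈ 1180

1180 individuals


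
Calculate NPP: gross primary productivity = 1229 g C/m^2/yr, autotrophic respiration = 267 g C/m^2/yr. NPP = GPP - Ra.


NPP = GPP - Ra = 1229 - 267 = 962 g C/m^2/yr

962 g C/m^2/yr


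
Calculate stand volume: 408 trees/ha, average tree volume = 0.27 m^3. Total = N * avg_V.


V_stand = 408 * 0.27 = 110.16 ≈ 110.2 m^3/ha

110.2 m^3/ha


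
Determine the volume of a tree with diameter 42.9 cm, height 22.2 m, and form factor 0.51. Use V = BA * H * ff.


(D/200)^2 = (42.9/200)^2 = 0.2145^2 = 0.04601025
BA = 3.141593 * 0.04601025 = 0.144545 m^2
V = 0.144545 * 22.2 * 0.51 = 1.63654 ≈ 1.637 m^3

1.637 m^3


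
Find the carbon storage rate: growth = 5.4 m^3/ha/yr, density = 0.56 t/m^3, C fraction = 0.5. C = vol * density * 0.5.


C = 5.4 * 0.56 * 0.5 = 1.512 ≈ 1.51 t C/ha/yr

1.51 t C/ha/yr


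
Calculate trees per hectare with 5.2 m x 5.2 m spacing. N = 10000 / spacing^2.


N = 10000 / 5.2^2 = 10000 / 27.04 = 369.822 ≈ 370 trees/ha

370 trees/ha


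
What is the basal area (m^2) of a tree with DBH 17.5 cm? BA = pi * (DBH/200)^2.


D/200 = 17.5/200 = 0.0875 m
(D/200)^2 = 0.0875^2 = 0.00765625
BA = 3.141593 * 0.00765625 = 0.0240528 ≈ 0.0241 m^2

0.0241 m^2


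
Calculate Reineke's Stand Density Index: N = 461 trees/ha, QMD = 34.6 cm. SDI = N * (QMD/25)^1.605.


QMD/25 = 34.6/25 = 1.384
(1.384)^1.605 = exp(1.605 * ln(1.384)) = exp(1.605 * 0.324978) = exp(0.521590) = 1.68470
SDI = 461 * 1.68470 = 776.647 ≈ 777

777


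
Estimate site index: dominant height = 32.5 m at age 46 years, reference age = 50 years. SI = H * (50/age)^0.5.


50/46 = 1.08696
(1.08696)^0.5 = 1.04257
SI = 32.5 * 1.04257 = 33.8835 ≈ 33.9 m

33.9 m


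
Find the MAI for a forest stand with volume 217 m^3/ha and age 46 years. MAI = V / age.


MAI = 217 / 46 = 4.7174 ≈ 4.72 m^3/ha/yr

4.72 m^3/ha/yr


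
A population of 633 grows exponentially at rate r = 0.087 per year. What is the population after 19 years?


r*t = 0.087 * 19 = 1.653
exp(1.653) = 5.22262
N = 633 * 5.22262 = 3305.92 ≈ 3306

3306


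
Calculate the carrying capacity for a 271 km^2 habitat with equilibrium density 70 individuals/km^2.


K = 70 * 271 = 18970 individuals

18970 individuals


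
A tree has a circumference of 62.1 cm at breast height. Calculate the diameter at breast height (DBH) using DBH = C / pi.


DBH = C / pi = 62.1 / 3.141593 = 19.7670 ≈ 19.77 cm

19.77 cm


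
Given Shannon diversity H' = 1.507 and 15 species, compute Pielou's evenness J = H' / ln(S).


ln(15) = 2.70805
J = H' / ln(S) = 1.507 / 2.70805 = 0.556489 ≈ 0.5565

0.5565


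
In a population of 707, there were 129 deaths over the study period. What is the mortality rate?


Mortality rate = 129 / 707 = 0.182461 ≈ 0.1825

0.1825


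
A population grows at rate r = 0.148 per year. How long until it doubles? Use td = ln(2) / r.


td = ln(2) / 0.148 = 0.693147 / 0.148 = 4.68343 ≈ 4.7 years

4.7 years


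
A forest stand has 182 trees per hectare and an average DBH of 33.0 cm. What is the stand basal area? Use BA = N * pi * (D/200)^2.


(D/200)^2 = (33.0/200)^2 = 0.165^2 = 0.027225
Individual BA = 3.141593 * 0.027225 = 0.0855299 m^2
Stand BA = 182 * 0.0855299 = 15.5664 ≈ 15.57 m^2/ha

15.57 m^2/ha


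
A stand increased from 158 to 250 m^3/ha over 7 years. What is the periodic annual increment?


PAI = (V2 - V1) / period = (250 - 158) / 7 = 92 / 7 = 13.1429 ≈ 13.14 m^3/ha/yr

13.14 m^3/ha/yr


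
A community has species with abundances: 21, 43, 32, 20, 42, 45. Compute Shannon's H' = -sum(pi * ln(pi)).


Total N = 21 + 43 + 32 + 20 + 42 + 45 = 203
Per-species terms:
  p = 21/203 = 0.103448; ln(p) = -2.268686; p*ln(p) = 0.103448 * (-2.268686) = -0.234691
  p = 43/203 = 0.211823; ln(p) = -1.552004; p*ln(p) = 0.211823 * (-1.552004) = -0.328750
  p = 32/203 = 0.157635; ln(p) = -1.847473; p*ln(p) = 0.157635 * (-1.847473) = -0.291226
  p = 20/203 = 0.098522; ln(p) = -2.317475; p*ln(p) = 0.098522 * (-2.317475) = -0.228322
  p = 42/203 = 0.206897; ln(p) = -1.575534; p*ln(p) = 0.206897 * (-1.575534) = -0.325973
  p = 45/203 = 0.221675; ln(p) = -1.506543; p*ln(p) = 0.221675 * (-1.506543) = -0.333963
sum(p*ln(p)) = (-0.234691) + (-0.328750) + (-0.291226) + (-0.228322) + (-0.325973) + (-0.333963) = -1.742925
H' = -(-1.742925) = 1.742925 ≈ 1.7429

1.7429


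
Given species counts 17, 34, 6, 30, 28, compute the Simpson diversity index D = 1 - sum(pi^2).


Total N = 17 + 34 + 6 + 30 + 28 = 115
Per-species terms:
  p = 17/115 = 0.147826; p^2 = 0.147826^2 = 0.021853
  p = 34/115 = 0.295652; p^2 = 0.295652^2 = 0.087410
  p = 6/115 = 0.052174; p^2 = 0.052174^2 = 0.002722
  p = 30/115 = 0.260870; p^2 = 0.260870^2 = 0.068053
  p = 28/115 = 0.243478; p^2 = 0.243478^2 = 0.059282
sum(p^2) = 0.021853 + 0.087410 + 0.002722 + 0.068053 + 0.059282 = 0.239320
D = 1 - 0.239320 = 0.760680 ≈ 0.7607

0.7607


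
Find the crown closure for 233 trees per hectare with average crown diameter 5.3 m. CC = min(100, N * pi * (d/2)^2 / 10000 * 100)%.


(d/2)^2 = (5.3/2)^2 = 2.65^2 = 7.0225
Crown area = 3.141593 * 7.0225 = 22.0618 m^2
N * area / 10000 * 100 = 233 * 22.0618 / 10000 * 100 = 51.4040
CC = min(100, 51.4040) = 51.4040 ≈ 51.4%

51.4%


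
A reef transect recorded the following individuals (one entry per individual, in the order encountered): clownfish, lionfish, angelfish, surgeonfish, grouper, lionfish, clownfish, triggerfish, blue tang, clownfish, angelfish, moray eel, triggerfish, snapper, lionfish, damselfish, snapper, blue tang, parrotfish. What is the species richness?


Total individuals logged = 19
Distinct species (count of individuals): clownfish (3), lionfish (3), angelfish (2), surgeonfish (1), grouper (1), triggerfish (2), blue tang (2), moray eel (1), snapper (2), damselfish (1), parrotfish (1)
Species richness = number of distinct species = 11

11


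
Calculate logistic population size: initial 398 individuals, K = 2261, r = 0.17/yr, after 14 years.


(K - N0)/N0 = (2261 - 398)/398 = 1863/398 = 4.68090
r*t = 0.17 * 14 = 2.38; exp(-2.38) = 0.0925506
4.68090 * 0.0925506 = 0.433220
1 + 0.433220 = 1.43322
N = 2261 / 1.43322 = 1577.57 ≈ 1578

1578


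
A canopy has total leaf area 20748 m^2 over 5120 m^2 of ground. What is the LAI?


LAI = 20748 / 5120 = 4.0523 ≈ 4.05

4.05


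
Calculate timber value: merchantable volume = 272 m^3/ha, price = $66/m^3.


Value = 272 * 66 = $17952/ha

$17952/ha


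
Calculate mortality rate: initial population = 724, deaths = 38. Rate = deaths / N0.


Mortality rate = 38 / 724 = 0.052486 ≈ 0.0525

0.0525


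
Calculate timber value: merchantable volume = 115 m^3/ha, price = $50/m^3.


Value = 115 * 50 = $5750/ha

$5750/ha


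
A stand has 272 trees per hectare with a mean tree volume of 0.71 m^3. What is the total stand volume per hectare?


V_stand = 272 * 0.71 = 193.12 ≈ 193.1 m^3/ha

193.1 m^3/ha


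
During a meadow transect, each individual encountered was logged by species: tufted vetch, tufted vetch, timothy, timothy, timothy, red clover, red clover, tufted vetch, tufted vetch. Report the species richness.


Total individuals logged = 9
Distinct species (count of individuals): tufted vetch (4), timothy (3), red clover (2)
Species richness = number of distinct species = 3

3


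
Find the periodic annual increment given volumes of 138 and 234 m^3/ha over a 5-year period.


PAI = (V2 - V1) / period = (234 - 138) / 5 = 96 / 5 = 19.20 m^3/ha/yr

19.20 m^3/ha/yr


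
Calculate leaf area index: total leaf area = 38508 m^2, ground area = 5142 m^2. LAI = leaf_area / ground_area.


LAI = 38508 / 5142 = 7.4889 ≈ 7.49

7.49


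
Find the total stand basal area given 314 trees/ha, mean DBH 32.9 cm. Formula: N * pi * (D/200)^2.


(D/200)^2 = (32.9/200)^2 = 0.1645^2 = 0.02706025
Individual BA = 3.141593 * 0.02706025 = 0.0850123 m^2
Stand BA = 314 * 0.0850123 = 26.6939 ≈ 26.69 m^2/ha

26.69 m^2/ha


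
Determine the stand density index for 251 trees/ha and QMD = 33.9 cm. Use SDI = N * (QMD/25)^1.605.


QMD/25 = 33.9/25 = 1.356
(1.356)^1.605 = exp(1.605 * ln(1.356)) = exp(1.605 * 0.304539) = exp(0.488785) = 1.63033
SDI = 251 * 1.63033 = 409.213 ≈ 409

409


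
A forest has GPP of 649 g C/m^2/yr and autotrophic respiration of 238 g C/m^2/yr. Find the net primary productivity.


NPP = GPP - Ra = 649 - 238 = 411 g C/m^2/yr

411 g C/m^2/yr


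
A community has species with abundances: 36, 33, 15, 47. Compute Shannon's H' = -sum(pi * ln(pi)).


Total N = 36 + 33 + 15 + 47 = 131
Per-species terms:
  p = 36/131 = 0.274809; ln(p) = -1.291679; p*ln(p) = 0.274809 * (-1.291679) = -0.354965
  p = 33/131 = 0.251908; ln(p) = -1.378691; p*ln(p) = 0.251908 * (-1.378691) = -0.347303
  p = 15/131 = 0.114504; ln(p) = -2.167146; p*ln(p) = 0.114504 * (-2.167146) = -0.248147
  p = 47/131 = 0.358779; ln(p) = -1.025049; p*ln(p) = 0.358779 * (-1.025049) = -0.367766
sum(p*ln(p)) = (-0.354965) + (-0.347303) + (-0.248147) + (-0.367766) = -1.318181
H' = -(-1.318181) = 1.318181 ≈ 1.3182

1.3182


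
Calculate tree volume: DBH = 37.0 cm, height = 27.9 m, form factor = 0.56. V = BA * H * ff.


(D/200)^2 = (37.0/200)^2 = 0.185^2 = 0.034225
BA = 3.141593 * 0.034225 = 0.107521 m^2
V = 0.107521 * 27.9 * 0.56 = 1.67991 ≈ 1.680 m^3

1.680 m^3


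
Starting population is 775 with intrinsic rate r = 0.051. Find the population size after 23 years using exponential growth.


r*t = 0.051 * 23 = 1.173
exp(1.173) = 3.23167
N = 775 * 3.23167 = 2504.54 ≈ 2505

2505


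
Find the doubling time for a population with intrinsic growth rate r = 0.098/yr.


td = ln(2) / 0.098 = 0.693147 / 0.098 = 7.07293 ≈ 7.1 years

7.1 years


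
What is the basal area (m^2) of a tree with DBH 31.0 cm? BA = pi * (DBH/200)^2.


D/200 = 31.0/200 = 0.155 m
(D/200)^2 = 0.155^2 = 0.024025
BA = 3.141593 * 0.024025 = 0.0754768 ≈ 0.0755 m^2

0.0755 m^2


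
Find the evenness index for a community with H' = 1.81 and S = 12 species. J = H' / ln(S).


ln(12) = 2.48491
J = H' / ln(S) = 1.81 / 2.48491 = 0.728397 ≈ 0.7284

0.7284


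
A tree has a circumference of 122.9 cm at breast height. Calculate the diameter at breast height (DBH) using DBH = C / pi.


DBH = C / pi = 122.9 / 3.141593 = 39.1203 ≈ 39.12 cm

39.12 cm


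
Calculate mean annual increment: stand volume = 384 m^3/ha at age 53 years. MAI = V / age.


MAI = 384 / 53 = 7.2453 ≈ 7.25 m^3/ha/yr

7.25 m^3/ha/yr


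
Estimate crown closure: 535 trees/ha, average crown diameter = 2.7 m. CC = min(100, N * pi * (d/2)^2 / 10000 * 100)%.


(d/2)^2 = (2.7/2)^2 = 1.35^2 = 1.8225
Crown area = 3.141593 * 1.8225 = 5.72555 m^2
N * area / 10000 * 100 = 535 * 5.72555 / 10000 * 100 = 30.6317
CC = min(100, 30.6317) = 30.6317 ≈ 30.6%

30.6%


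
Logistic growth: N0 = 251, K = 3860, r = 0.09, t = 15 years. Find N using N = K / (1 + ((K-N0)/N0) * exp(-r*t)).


(K - N0)/N0 = (3860 - 251)/251 = 3609/251 = 14.3785
r*t = 0.09 * 15 = 1.35; exp(-1.35) = 0.259240
14.3785 * 0.259240 = 3.72748
1 + 3.72748 = 4.72748
N = 3860 / 4.72748 = 816.503 ≈ 817

817


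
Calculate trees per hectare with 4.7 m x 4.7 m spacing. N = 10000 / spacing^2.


N = 10000 / 4.7^2 = 10000 / 22.09 = 452.694 ≈ 453 trees/ha

453 trees/ha


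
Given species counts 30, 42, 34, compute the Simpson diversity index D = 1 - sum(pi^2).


Total N = 30 + 42 + 34 = 106
Per-species terms:
  p = 30/106 = 0.283019; p^2 = 0.283019^2 = 0.080100
  p = 42/106 = 0.396226; p^2 = 0.396226^2 = 0.156995
  p = 34/106 = 0.320755; p^2 = 0.320755^2 = 0.102884
sum(p^2) = 0.080100 + 0.156995 + 0.102884 = 0.339979
D = 1 - 0.339979 = 0.660021 ≈ 0.6600

0.6600


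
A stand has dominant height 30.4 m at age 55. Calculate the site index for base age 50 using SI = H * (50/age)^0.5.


50/55 = 0.909091
(0.909091)^0.5 = 0.953463
SI = 30.4 * 0.953463 = 28.9853 ≈ 29.0 m

29.0 m


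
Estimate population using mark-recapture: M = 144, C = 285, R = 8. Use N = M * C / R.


N = M * C / R = 144 * 285 / 8 = 41040 / 8 = 5130

5130 individuals


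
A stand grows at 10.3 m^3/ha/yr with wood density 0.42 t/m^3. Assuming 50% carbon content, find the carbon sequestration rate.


C = 10.3 * 0.42 * 0.5 = 2.163 ≈ 2.16 t C/ha/yr

2.16 t C/ha/yr


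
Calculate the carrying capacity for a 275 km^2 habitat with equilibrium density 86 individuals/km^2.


K = 86 * 275 = 23650 individuals

23650 individuals


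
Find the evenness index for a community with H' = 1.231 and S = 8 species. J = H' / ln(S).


ln(8) = 2.07944
J = H' / ln(S) = 1.231 / 2.07944 = 0.591986 ≈ 0.5920

0.5920


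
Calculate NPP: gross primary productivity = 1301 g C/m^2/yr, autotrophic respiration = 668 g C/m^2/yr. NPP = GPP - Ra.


NPP = GPP - Ra = 1301 - 668 = 633 g C/m^2/yr

633 g C/m^2/yr


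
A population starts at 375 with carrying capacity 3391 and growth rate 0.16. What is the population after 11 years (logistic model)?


(K - N0)/N0 = (3391 - 375)/375 = 3016/375 = 8.04267
r*t = 0.16 * 11 = 1.76; exp(-1.76) = 0.172045
8.04267 * 0.172045 = 1.38370
1 + 1.38370 = 2.38370
N = 3391 / 2.38370 = 1422.58 ≈ 1423

1423


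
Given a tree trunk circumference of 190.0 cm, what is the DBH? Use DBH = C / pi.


DBH = C / pi = 190.0 / 3.141593 = 60.4789 ≈ 60.48 cm

60.48 cm


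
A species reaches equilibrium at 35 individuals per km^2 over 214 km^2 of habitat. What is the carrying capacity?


K = 35 * 214 = 7490 individuals

7490 individuals


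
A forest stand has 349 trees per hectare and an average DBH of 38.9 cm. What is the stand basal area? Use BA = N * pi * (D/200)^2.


(D/200)^2 = (38.9/200)^2 = 0.1945^2 = 0.03783025
Individual BA = 3.141593 * 0.03783025 = 0.118847 m^2
Stand BA = 349 * 0.118847 = 41.4776 ≈ 41.48 m^2/ha

41.48 m^2/ha


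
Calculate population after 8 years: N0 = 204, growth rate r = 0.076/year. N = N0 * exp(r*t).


r*t = 0.076 * 8 = 0.608
exp(0.608) = 1.83675
N = 204 * 1.83675 = 374.697 ≈ 375

375


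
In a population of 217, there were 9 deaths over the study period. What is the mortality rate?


Mortality rate = 9 / 217 = 0.041475 ≈ 0.0415

0.0415


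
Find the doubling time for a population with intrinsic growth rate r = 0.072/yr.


td = ln(2) / 0.072 = 0.693147 / 0.072 = 9.62704 ≈ 9.6 years

9.6 years


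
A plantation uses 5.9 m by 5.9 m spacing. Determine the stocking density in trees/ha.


N = 10000 / 5.9^2 = 10000 / 34.81 = 287.274 ≈ 287 trees/ha

287 trees/ha


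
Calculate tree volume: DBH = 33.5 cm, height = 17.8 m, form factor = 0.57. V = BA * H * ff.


(D/200)^2 = (33.5/200)^2 = 0.1675^2 = 0.02805625
BA = 3.141593 * 0.02805625 = 0.0881413 m^2
V = 0.0881413 * 17.8 * 0.57 = 0.894282 ≈ 0.894 m^3

0.894 m^3


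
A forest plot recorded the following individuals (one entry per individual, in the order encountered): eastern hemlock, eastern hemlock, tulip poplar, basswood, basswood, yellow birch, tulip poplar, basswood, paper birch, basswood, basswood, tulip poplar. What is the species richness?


Total individuals logged = 12
Distinct species (count of individuals): eastern hemlock (2), tulip poplar (3), basswood (5), yellow birch (1), paper birch (1)
Species richness = number of distinct species = 5

5


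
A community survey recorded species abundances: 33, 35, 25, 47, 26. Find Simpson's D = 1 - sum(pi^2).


Total N = 33 + 35 + 25 + 47 + 26 = 166
Per-species terms:
  p = 33/166 = 0.198795; p^2 = 0.198795^2 = 0.039519
  p = 35/166 = 0.210843; p^2 = 0.210843^2 = 0.044455
  p = 25/166 = 0.150602; p^2 = 0.150602^2 = 0.022681
  p = 47/166 = 0.283133; p^2 = 0.283133^2 = 0.080164
  p = 26/166 = 0.156627; p^2 = 0.156627^2 = 0.024532
sum(p^2) = 0.039519 + 0.044455 + 0.022681 + 0.080164 + 0.024532 = 0.211351
D = 1 - 0.211351 = 0.788649 ≈ 0.7886

0.7886


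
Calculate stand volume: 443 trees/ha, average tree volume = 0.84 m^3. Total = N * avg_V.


V_stand = 443 * 0.84 = 372.12 ≈ 372.1 m^3/ha

372.1 m^3/ha


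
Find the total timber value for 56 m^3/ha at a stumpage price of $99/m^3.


Value = 56 * 99 = $5544/ha

$5544/ha


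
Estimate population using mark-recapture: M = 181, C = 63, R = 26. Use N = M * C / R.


N = M * C / R = 181 * 63 / 26 = 11403 / 26 = 438.58 ≈ 439

439 individuals


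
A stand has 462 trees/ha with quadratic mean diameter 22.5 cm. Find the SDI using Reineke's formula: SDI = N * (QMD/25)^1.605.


QMD/25 = 22.5/25 = 0.9
(0.9)^1.605 = exp(1.605 * ln(0.9)) = exp(1.605 * (-0.105361)) = exp(-0.169104) = 0.844421
SDI = 462 * 0.844421 = 390.123 ≈ 390

390


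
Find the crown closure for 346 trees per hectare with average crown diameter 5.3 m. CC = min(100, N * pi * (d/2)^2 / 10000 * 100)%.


(d/2)^2 = (5.3/2)^2 = 2.65^2 = 7.0225
Crown area = 3.141593 * 7.0225 = 22.0618 m^2
N * area / 10000 * 100 = 346 * 22.0618 / 10000 * 100 = 76.3338
CC = min(100, 76.3338) = 76.3338 ≈ 76.3%

76.3%


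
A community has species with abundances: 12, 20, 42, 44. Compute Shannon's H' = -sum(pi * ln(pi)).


Total N = 12 + 20 + 42 + 44 = 118
Per-species terms:
  p = 12/118 = 0.101695; ln(p) = -2.285777; p*ln(p) = 0.101695 * (-2.285777) = -0.232452
  p = 20/118 = 0.169492; ln(p) = -1.774950; p*ln(p) = 0.169492 * (-1.774950) = -0.300840
  p = 42/118 = 0.355932; ln(p) = -1.033016; p*ln(p) = 0.355932 * (-1.033016) = -0.367683
  p = 44/118 = 0.372881; ln(p) = -0.986496; p*ln(p) = 0.372881 * (-0.986496) = -0.367846
sum(p*ln(p)) = (-0.232452) + (-0.300840) + (-0.367683) + (-0.367846) = -1.268821
H' = -(-1.268821) = 1.268821 ≈ 1.2688

1.2688


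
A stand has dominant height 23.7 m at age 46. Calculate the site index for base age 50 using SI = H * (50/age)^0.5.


50/46 = 1.08696
(1.08696)^0.5 = 1.04257
SI = 23.7 * 1.04257 = 24.7089 ≈ 24.7 m

24.7 m


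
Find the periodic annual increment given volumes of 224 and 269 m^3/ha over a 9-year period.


PAI = (V2 - V1) / period = (269 - 224) / 9 = 45 / 9 = 5.00 m^3/ha/yr

5.00 m^3/ha/yr


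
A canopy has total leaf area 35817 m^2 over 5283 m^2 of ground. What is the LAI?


LAI = 35817 / 5283 = 6.7797 ≈ 6.78

6.78


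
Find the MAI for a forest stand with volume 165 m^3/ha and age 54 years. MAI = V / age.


MAI = 165 / 54 = 3.0556 ≈ 3.06 m^3/ha/yr

3.06 m^3/ha/yr


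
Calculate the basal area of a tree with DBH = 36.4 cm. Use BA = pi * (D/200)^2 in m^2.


D/200 = 36.4/200 = 0.182 m
(D/200)^2 = 0.182^2 = 0.033124
BA = 3.141593 * 0.033124 = 0.104062 ≈ 0.1041 m^2

0.1041 m^2


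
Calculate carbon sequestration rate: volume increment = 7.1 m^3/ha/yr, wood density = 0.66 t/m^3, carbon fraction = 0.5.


C = 7.1 * 0.66 * 0.5 = 2.343 ≈ 2.34 t C/ha/yr

2.34 t C/ha/yr


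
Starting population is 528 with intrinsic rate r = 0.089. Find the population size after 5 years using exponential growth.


r*t = 0.089 * 5 = 0.445
exp(0.445) = 1.56049
N = 528 * 1.56049 = 823.939 ≈ 824

824


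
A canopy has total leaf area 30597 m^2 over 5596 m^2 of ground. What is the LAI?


LAI = 30597 / 5596 = 5.4677 ≈ 5.47

5.47


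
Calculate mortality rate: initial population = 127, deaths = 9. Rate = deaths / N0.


Mortality rate = 9 / 127 = 0.070866 ≈ 0.0709

0.0709


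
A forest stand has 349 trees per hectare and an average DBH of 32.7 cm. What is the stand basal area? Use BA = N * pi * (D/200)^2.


(D/200)^2 = (32.7/200)^2 = 0.1635^2 = 0.02673225
Individual BA = 3.141593 * 0.02673225 = 0.0839818 m^2
Stand BA = 349 * 0.0839818 = 29.3096 ≈ 29.31 m^2/ha

29.31 m^2/ha


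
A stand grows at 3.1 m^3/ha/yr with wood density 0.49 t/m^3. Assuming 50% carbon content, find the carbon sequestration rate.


C = 3.1 * 0.49 * 0.5 = 0.7595 ≈ 0.76 t C/ha/yr

0.76 t C/ha/yr


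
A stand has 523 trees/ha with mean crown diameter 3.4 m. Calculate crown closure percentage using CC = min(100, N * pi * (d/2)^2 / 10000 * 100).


(d/2)^2 = (3.4/2)^2 = 1.7^2 = 2.89
Crown area = 3.141593 * 2.89 = 9.07920 m^2
N * area / 10000 * 100 = 523 * 9.07920 / 10000 * 100 = 47.4842
CC = min(100, 47.4842) = 47.4842 ≈ 47.5%

47.5%


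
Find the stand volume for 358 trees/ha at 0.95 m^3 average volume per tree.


V_stand = 358 * 0.95 = 340.1 m^3/ha

340.1 m^3/ha


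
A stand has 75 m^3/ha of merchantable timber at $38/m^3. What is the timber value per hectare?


Value = 75 * 38 = $2850/ha

$2850/ha


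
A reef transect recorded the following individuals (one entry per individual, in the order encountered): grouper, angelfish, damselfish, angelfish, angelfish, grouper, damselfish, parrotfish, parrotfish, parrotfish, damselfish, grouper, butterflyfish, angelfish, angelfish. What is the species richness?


Total individuals logged = 15
Distinct species (count of individuals): grouper (3), angelfish (5), damselfish (3), parrotfish (3), butterflyfish (1)
Species richness = number of distinct species = 5

5


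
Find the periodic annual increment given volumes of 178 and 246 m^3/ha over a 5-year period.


PAI = (V2 - V1) / period = (246 - 178) / 5 = 68 / 5 = 13.60 m^3/ha/yr

13.60 m^3/ha/yr


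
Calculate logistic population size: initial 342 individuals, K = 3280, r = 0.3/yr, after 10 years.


(K - N0)/N0 = (3280 - 342)/342 = 2938/342 = 8.59064
r*t = 0.3 * 10 = 3; exp(-3) = 0.0497871
8.59064 * 0.0497871 = 0.427703
1 + 0.427703 = 1.42770
N = 3280 / 1.42770 = 2297.40 ≈ 2297

2297


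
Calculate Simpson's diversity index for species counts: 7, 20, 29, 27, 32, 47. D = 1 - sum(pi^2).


Total N = 7 + 20 + 29 + 27 + 32 + 47 = 162
Per-species terms:
  p = 7/162 = 0.043210; p^2 = 0.043210^2 = 0.001867
  p = 20/162 = 0.123457; p^2 = 0.123457^2 = 0.015242
  p = 29/162 = 0.179012; p^2 = 0.179012^2 = 0.032045
  p = 27/162 = 0.166667; p^2 = 0.166667^2 = 0.027778
  p = 32/162 = 0.197531; p^2 = 0.197531^2 = 0.039018
  p = 47/162 = 0.290123; p^2 = 0.290123^2 = 0.084171
sum(p^2) = 0.001867 + 0.015242 + 0.032045 + 0.027778 + 0.039018 + 0.084171 = 0.200121
D = 1 - 0.200121 = 0.799879 ≈ 0.7999

0.7999


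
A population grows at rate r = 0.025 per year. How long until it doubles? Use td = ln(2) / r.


td = ln(2) / 0.025 = 0.693147 / 0.025 = 27.7259 ≈ 27.7 years

27.7 years


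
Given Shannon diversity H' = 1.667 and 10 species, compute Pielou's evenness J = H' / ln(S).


ln(10) = 2.30259
J = H' / ln(S) = 1.667 / 2.30259 = 0.723967 ≈ 0.7240

0.7240


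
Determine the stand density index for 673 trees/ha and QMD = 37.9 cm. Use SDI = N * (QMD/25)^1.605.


QMD/25 = 37.9/25 = 1.516
(1.516)^1.605 = exp(1.605 * ln(1.516)) = exp(1.605 * 0.416075) = exp(0.667800) = 1.94994
SDI = 673 * 1.94994 = 1312.31 ≈ 1312

1312


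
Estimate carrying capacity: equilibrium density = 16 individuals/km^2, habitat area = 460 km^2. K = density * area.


K = 16 * 460 = 7360 individuals

7360 individuals


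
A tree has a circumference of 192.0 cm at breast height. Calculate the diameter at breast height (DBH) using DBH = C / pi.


DBH = C / pi = 192.0 / 3.141593 = 61.1155 ≈ 61.12 cm

61.12 cm


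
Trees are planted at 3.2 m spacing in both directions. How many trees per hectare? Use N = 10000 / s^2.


N = 10000 / 3.2^2 = 10000 / 10.24 = 976.563 ≈ 977 trees/ha

977 trees/ha


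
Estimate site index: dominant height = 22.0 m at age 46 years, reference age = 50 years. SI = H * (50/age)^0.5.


50/46 = 1.08696
(1.08696)^0.5 = 1.04257
SI = 22.0 * 1.04257 = 22.9365 ≈ 22.9 m

22.9 m


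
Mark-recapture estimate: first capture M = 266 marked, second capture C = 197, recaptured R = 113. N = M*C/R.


N = M * C / R = 266 * 197 / 113 = 52402 / 113 = 463.73 ≈ 464

464 individuals


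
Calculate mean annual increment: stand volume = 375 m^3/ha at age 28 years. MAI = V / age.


MAI = 375 / 28 = 13.3929 ≈ 13.39 m^3/ha/yr

13.39 m^3/ha/yr


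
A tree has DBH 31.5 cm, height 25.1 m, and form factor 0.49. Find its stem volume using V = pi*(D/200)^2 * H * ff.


(D/200)^2 = (31.5/200)^2 = 0.1575^2 = 0.02480625
BA = 3.141593 * 0.02480625 = 0.0779311 m^2
V = 0.0779311 * 25.1 * 0.49 = 0.958475 ≈ 0.958 m^3

0.958 m^3


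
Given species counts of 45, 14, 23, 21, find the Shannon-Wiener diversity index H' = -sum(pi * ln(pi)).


Total N = 45 + 14 + 23 + 21 = 103
Per-species terms:
  p = 45/103 = 0.436893; ln(p) = -0.828067; p*ln(p) = 0.436893 * (-0.828067) = -0.361777
  p = 14/103 = 0.135922; ln(p) = -1.995674; p*ln(p) = 0.135922 * (-1.995674) = -0.271256
  p = 23/103 = 0.223301; ln(p) = -1.499235; p*ln(p) = 0.223301 * (-1.499235) = -0.334781
  p = 21/103 = 0.203883; ln(p) = -1.590209; p*ln(p) = 0.203883 * (-1.590209) = -0.324217
sum(p*ln(p)) = (-0.361777) + (-0.271256) + (-0.334781) + (-0.324217) = -1.292031
H' = -(-1.292031) = 1.292031 ≈ 1.2920

1.2920


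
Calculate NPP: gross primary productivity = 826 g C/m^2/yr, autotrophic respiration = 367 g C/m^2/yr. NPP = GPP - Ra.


NPP = GPP - Ra = 826 - 367 = 459 g C/m^2/yr

459 g C/m^2/yr


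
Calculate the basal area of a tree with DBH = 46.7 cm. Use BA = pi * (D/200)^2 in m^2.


D/200 = 46.7/200 = 0.2335 m
(D/200)^2 = 0.2335^2 = 0.05452225
BA = 3.141593 * 0.05452225 = 0.171287 ≈ 0.1713 m^2

0.1713 m^2


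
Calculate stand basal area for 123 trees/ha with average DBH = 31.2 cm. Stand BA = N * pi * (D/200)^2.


(D/200)^2 = (31.2/200)^2 = 0.156^2 = 0.024336
Individual BA = 3.141593 * 0.024336 = 0.0764538 m^2
Stand BA = 123 * 0.0764538 = 9.40382 ≈ 9.40 m^2/ha

9.40 m^2/ha


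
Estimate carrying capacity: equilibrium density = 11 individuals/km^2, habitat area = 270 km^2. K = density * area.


K = 11 * 270 = 2970 individuals

2970 individuals


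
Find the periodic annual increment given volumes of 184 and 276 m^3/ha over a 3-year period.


PAI = (V2 - V1) / period = (276 - 184) / 3 = 92 / 3 = 30.6667 ≈ 30.67 m^3/ha/yr

30.67 m^3/ha/yr


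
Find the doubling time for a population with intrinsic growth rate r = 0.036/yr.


td = ln(2) / 0.036 = 0.693147 / 0.036 = 19.2541 ≈ 19.3 years

19.3 years


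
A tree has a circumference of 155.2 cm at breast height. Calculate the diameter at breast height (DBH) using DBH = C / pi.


DBH = C / pi = 155.2 / 3.141593 = 49.4017 ≈ 49.40 cm

49.40 cm


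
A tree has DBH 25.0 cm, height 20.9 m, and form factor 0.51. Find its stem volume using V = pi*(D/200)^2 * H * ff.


(D/200)^2 = (25.0/200)^2 = 0.125^2 = 0.015625
BA = 3.141593 * 0.015625 = 0.0490874 m^2
V = 0.0490874 * 20.9 * 0.51 = 0.523223 ≈ 0.523 m^3

0.523 m^3


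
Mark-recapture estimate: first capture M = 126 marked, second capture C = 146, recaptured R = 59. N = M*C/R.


N = M * C / R = 126 * 146 / 59 = 18396 / 59 = 311.80 ≈ 312

312 individuals


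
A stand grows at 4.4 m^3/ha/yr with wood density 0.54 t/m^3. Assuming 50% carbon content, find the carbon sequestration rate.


C = 4.4 * 0.54 * 0.5 = 1.188 ≈ 1.19 t C/ha/yr

1.19 t C/ha/yr


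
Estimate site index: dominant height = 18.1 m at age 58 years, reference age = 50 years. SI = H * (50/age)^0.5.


50/58 = 0.862069
(0.862069)^0.5 = 0.928477
SI = 18.1 * 0.928477 = 16.8054 ≈ 16.8 m

16.8 m


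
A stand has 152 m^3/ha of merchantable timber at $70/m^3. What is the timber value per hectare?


Value = 152 * 70 = $10640/ha

$10640/ha


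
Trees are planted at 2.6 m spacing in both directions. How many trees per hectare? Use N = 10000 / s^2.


N = 10000 / 2.6^2 = 10000 / 6.76 = 1479.29 ≈ 1479 trees/ha

1479 trees/ha


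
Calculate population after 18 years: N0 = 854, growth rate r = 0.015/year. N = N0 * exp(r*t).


r*t = 0.015 * 18 = 0.27
exp(0.27) = 1.30996
N = 854 * 1.30996 = 1118.71 ≈ 1119

1119


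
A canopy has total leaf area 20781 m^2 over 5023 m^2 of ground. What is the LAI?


LAI = 20781 / 5023 = 4.1372 ≈ 4.14

4.14


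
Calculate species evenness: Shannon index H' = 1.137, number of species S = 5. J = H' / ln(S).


ln(5) = 1.60944
J = H' / ln(S) = 1.137 / 1.60944 = 0.706457 ≈ 0.7065

0.7065


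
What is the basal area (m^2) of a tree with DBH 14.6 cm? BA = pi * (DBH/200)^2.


D/200 = 14.6/200 = 0.073 m
(D/200)^2 = 0.073^2 = 0.005329
BA = 3.141593 * 0.005329 = 0.0167415 ≈ 0.0167 m^2

0.0167 m^2


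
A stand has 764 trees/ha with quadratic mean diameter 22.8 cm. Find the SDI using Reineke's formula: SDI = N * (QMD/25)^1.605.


QMD/25 = 22.8/25 = 0.912
(0.912)^1.605 = exp(1.605 * ln(0.912)) = exp(1.605 * (-0.0921153)) = exp(-0.147845) = 0.862565
SDI = 764 * 0.862565 = 659.000 ≈ 659

659


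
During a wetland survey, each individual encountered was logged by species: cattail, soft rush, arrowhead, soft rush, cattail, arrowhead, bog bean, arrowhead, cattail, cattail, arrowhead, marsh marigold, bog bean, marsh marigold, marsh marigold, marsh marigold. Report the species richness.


Total individuals logged = 16
Distinct species (count of individuals): cattail (4), soft rush (2), arrowhead (4), bog bean (2), marsh marigold (4)
Species richness = number of distinct species = 5

5


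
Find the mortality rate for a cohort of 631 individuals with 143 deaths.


Mortality rate = 143 / 631 = 0.226624 ≈ 0.2266

0.2266


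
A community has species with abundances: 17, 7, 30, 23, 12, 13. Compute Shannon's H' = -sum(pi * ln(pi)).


Total N = 17 + 7 + 30 + 23 + 12 + 13 = 102
Per-species terms:
  p = 17/102 = 0.166667; ln(p) = -1.791757; p*ln(p) = 0.166667 * (-1.791757) = -0.298627
  p = 7/102 = 0.068627; ln(p) = -2.679069; p*ln(p) = 0.068627 * (-2.679069) = -0.183856
  p = 30/102 = 0.294118; ln(p) = -1.223774; p*ln(p) = 0.294118 * (-1.223774) = -0.359934
  p = 23/102 = 0.225490; ln(p) = -1.489479; p*ln(p) = 0.225490 * (-1.489479) = -0.335863
  p = 12/102 = 0.117647; ln(p) = -2.140067; p*ln(p) = 0.117647 * (-2.140067) = -0.251772
  p = 13/102 = 0.127451; ln(p) = -2.060023; p*ln(p) = 0.127451 * (-2.060023) = -0.262552
sum(p*ln(p)) = (-0.298627) + (-0.183856) + (-0.359934) + (-0.335863) + (-0.251772) + (-0.262552) = -1.692604
H' = -(-1.692604) = 1.692604 ≈ 1.6926

1.6926


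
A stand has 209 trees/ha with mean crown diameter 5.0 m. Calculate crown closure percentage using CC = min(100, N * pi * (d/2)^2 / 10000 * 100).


(d/2)^2 = (5.0/2)^2 = 2.5^2 = 6.25
Crown area = 3.141593 * 6.25 = 19.6350 m^2
N * area / 10000 * 100 = 209 * 19.6350 / 10000 * 100 = 41.0372
CC = min(100, 41.0372) = 41.0372 ≈ 41.0%

41.0%


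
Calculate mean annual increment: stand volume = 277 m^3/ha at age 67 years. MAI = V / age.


MAI = 277 / 67 = 4.1343 ≈ 4.13 m^3/ha/yr

4.13 m^3/ha/yr


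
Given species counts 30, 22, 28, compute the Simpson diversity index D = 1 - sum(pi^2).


Total N = 30 + 22 + 28 = 80
Per-species terms:
  p = 30/80 = 0.375000; p^2 = 0.375000^2 = 0.140625
  p = 22/80 = 0.275000; p^2 = 0.275000^2 = 0.075625
  p = 28/80 = 0.350000; p^2 = 0.350000^2 = 0.122500
sum(p^2) = 0.140625 + 0.075625 + 0.122500 = 0.338750
D = 1 - 0.338750 = 0.661250 ≈ 0.6613

0.6613


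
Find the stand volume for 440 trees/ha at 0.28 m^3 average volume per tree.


V_stand = 440 * 0.28 = 123.2 m^3/ha

123.2 m^3/ha


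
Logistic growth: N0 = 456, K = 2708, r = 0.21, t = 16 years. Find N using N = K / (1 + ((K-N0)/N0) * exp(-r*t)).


(K - N0)/N0 = (2708 - 456)/456 = 2252/456 = 4.93860
r*t = 0.21 * 16 = 3.36; exp(-3.36) = 0.0347353
4.93860 * 0.0347353 = 0.171544
1 + 0.171544 = 1.17154
N = 2708 / 1.17154 = 2311.49 ≈ 2311

2311
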